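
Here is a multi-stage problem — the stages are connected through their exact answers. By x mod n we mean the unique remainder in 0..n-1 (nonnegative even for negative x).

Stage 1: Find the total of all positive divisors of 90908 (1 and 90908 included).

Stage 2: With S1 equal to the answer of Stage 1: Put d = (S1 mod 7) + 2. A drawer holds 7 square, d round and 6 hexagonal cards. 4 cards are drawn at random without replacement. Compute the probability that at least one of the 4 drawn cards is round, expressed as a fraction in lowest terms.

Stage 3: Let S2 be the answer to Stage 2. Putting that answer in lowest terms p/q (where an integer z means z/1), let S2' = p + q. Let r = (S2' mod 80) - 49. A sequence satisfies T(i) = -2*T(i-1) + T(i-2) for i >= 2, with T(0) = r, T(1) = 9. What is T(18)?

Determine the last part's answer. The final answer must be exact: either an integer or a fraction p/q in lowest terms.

-45158292

Stage 1: 90908 = 2^2 * 22727; sigma = (1 + 2 + 4) * (1 + 22727) = 7 * 22728 = 159096; answer 159096
Stage 2: S1 = 159096; d = 2; total draws C(15,4) = 1365; complement C(13,4) = 715; favorable 1365 - 715 = 650; P = 10/21; answer 10/21
Stage 3: S2 = 10/21; threaded value p + q = 31; r = -18; T(2) = -2*(9) + 1*(-18) = -36; iterating: T(2)=-36, T(3)=81, T(4)=-198, T(5)=477, T(6)=-1152, T(7)=2781, T(8)=-6714, T(9)=16209, T(10)=-39132, T(11)=94473, T(12)=-228078, T(13)=550629, T(14)=-1329336, T(15)=3209301, T(16)=-7747938, T(17)=18705177, T(18)=-45158292; answer -45158292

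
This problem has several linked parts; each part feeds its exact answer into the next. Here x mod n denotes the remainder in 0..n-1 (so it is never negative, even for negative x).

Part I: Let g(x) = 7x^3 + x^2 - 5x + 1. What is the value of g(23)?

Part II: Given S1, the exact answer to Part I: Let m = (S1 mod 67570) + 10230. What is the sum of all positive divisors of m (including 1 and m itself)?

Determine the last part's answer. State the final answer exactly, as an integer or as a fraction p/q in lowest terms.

Part I: 7*(23)^3 + 1*(23)^2 - 5*(23)^1 + 1 = (85169) + (529) + (-115) + (1) = 85584; answer 85584
Part II: S1 = 85584; m = 28244; 28244 = 2^2 * 23 * 307; sigma = (1 + 2 + 4) * (1 + 23) * (1 + 307) = 7 * 24 * 308 = 51744; answer 51744

51744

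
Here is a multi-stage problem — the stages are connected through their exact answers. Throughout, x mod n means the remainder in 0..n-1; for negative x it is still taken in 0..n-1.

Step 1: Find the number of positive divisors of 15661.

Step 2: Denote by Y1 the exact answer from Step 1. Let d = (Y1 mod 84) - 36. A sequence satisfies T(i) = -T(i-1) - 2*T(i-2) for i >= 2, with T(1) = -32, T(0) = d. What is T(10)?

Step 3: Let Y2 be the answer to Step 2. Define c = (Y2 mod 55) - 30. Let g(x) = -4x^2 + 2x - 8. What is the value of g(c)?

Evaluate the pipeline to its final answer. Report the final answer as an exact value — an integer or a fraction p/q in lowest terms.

-20

Step 1: 15661 is prime, so its only divisors are 1 and 15661; count = 2; answer 2
Step 2: Y1 = 2; d = -34; T(2) = -1*(-32) - 2*(-34) = 100; iterating: T(2)=100, T(3)=-36, T(4)=-164, T(5)=236, T(6)=92, T(7)=-564, T(8)=380, T(9)=748, T(10)=-1508; answer -1508
Step 3: Y2 = -1508; c = 2; -4*(2)^2 + 2*(2)^1 - 8 = (-16) + (4) + (-8) = -20; answer -20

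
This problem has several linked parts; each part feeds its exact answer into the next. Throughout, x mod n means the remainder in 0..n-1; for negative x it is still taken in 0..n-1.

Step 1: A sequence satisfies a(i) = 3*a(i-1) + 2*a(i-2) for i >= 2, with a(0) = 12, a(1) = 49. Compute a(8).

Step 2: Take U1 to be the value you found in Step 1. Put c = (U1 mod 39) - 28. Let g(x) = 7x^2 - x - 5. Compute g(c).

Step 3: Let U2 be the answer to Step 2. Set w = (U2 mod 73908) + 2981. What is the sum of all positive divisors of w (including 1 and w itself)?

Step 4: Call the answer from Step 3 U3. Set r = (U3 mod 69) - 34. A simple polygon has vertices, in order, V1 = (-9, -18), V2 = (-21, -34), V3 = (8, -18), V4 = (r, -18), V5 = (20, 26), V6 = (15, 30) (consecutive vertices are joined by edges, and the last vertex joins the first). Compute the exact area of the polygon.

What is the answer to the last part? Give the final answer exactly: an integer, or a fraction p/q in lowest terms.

1008

Step 1: a(2) = 3*(49) + 2*(12) = 171; iterating: a(2)=171, a(3)=611, a(4)=2175, a(5)=7747, a(6)=27591, a(7)=98267, a(8)=349983; answer 349983
Step 2: U1 = 349983; c = 8; 7*(8)^2 - 1*(8)^1 - 5 = (448) + (-8) + (-5) = 435; answer 435
Step 3: U2 = 435; w = 3416; 3416 = 2^3 * 7 * 61; sigma = (1 + 2 + 4 + 8) * (1 + 7) * (1 + 61) = 15 * 8 * 62 = 7440; answer 7440
Step 4: U3 = 7440; r = 23; cross terms: (-9*-34 - -21*-18)=-72, (-21*-18 - 8*-34)=650, (8*-18 - 23*-18)=270, (23*26 - 20*-18)=958, (20*30 - 15*26)=210, (15*-18 - -9*30)=0; twice the area = |2016| = 2016; area = 1008; answer 1008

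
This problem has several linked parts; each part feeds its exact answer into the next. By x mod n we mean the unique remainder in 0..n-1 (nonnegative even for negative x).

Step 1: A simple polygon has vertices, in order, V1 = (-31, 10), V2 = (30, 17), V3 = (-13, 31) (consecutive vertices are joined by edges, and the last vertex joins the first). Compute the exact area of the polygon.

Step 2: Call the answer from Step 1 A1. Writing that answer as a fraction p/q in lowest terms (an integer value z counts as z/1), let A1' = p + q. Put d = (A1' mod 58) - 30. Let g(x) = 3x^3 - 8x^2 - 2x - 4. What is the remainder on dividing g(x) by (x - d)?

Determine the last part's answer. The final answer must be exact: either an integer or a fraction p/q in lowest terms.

Step 1: cross terms: (-31*17 - 30*10)=-827, (30*31 - -13*17)=1151, (-13*10 - -31*31)=831; twice the area = |1155| = 1155; area = 1155/2; answer 1155/2
Step 2: A1 = 1155/2; threaded value p + q = 1157; d = 25; remainder = value at the root: 3*(25)^3 - 8*(25)^2 - 2*(25)^1 - 4 = (46875) + (-5000) + (-50) + (-4) = 41821; answer 41821

41821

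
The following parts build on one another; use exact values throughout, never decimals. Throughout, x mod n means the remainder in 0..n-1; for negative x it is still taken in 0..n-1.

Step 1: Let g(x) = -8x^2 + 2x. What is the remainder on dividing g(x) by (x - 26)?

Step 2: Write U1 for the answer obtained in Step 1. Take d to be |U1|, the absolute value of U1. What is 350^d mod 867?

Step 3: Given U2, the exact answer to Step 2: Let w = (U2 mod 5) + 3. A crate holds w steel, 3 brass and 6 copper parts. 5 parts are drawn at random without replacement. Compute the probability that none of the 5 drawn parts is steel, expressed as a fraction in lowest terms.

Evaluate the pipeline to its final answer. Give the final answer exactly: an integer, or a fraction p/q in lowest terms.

Step 1: remainder = value at the root: -8*(26)^2 + 2*(26)^1 = (-5408) + (52) = -5356; answer -5356
Step 2: U1 = -5356; d = 5356; squarings mod 867: 350^1=350, 350^2=253, 350^4=718, 350^8=526, 350^16=103, 350^32=205, 350^64=409, 350^128=817, 350^256=766, 350^512=664, 350^1024=460, 350^2048=52, 350^4096=103; 350^5356 = 350^4 * 350^8 * 350^32 * 350^64 * 350^128 * 350^1024 * 350^4096 = 370 (mod 867); answer 370
Step 3: U2 = 370; w = 3; total draws C(12,5) = 792; favorable C(9,5) = 126; P = 7/44; answer 7/44

7/44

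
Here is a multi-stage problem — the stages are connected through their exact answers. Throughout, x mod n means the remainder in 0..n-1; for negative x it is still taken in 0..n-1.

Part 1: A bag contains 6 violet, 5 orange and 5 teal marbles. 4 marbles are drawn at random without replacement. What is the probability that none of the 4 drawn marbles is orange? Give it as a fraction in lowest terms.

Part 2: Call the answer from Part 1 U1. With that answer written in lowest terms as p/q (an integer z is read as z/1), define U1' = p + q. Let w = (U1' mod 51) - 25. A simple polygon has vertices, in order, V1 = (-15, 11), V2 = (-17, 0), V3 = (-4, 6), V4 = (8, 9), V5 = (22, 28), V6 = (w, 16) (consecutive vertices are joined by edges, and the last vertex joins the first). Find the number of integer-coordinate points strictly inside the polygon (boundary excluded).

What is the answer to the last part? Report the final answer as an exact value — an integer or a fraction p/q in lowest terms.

Part 1: total draws C(16,4) = 1820; favorable C(11,4) = 330; P = 33/182; answer 33/182
Part 2: U1 = 33/182; threaded value p + q = 215; w = -14; cross terms: (-15*0 - -17*11)=187, (-17*6 - -4*0)=-102, (-4*9 - 8*6)=-84, (8*28 - 22*9)=26, (22*16 - -14*28)=744, (-14*11 - -15*16)=86; twice the area = |857| = 857; area = 857/2; boundary points = 1 + 1 + 3 + 1 + 12 + 1 = 19; strictly interior points = area - boundary/2 + 1 = 420; answer 420

420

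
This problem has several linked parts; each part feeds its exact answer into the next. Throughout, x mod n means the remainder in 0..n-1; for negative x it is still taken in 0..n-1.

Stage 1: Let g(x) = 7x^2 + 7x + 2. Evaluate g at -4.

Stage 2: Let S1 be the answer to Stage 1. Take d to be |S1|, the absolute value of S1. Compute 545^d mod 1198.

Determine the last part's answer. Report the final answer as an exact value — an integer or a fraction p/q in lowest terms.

629

Stage 1: 7*(-4)^2 + 7*(-4)^1 + 2 = (112) + (-28) + (2) = 86; answer 86
Stage 2: S1 = 86; d = 86; squarings mod 1198: 545^1=545, 545^2=1119, 545^4=251, 545^8=705, 545^16=1053, 545^32=659, 545^64=605; 545^86 = 545^2 * 545^4 * 545^16 * 545^64 = 629 (mod 1198); answer 629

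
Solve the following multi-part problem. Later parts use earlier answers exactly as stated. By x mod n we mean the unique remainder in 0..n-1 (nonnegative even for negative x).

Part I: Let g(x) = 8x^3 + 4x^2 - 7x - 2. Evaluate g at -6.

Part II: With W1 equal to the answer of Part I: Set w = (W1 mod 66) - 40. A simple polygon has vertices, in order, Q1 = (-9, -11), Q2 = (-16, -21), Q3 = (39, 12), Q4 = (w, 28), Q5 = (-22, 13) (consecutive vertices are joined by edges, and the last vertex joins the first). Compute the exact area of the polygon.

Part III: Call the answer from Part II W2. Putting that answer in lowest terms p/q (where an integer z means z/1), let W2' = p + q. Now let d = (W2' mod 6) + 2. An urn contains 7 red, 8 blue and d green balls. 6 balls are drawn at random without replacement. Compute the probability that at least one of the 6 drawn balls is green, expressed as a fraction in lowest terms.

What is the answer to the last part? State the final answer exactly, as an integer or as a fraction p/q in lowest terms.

Part I: 8*(-6)^3 + 4*(-6)^2 - 7*(-6)^1 - 2 = (-1728) + (144) + (42) + (-2) = -1544; answer -1544
Part II: W1 = -1544; w = 0; cross terms: (-9*-21 - -16*-11)=13, (-16*12 - 39*-21)=627, (39*28 - 0*12)=1092, (0*13 - -22*28)=616, (-22*-11 - -9*13)=359; twice the area = |2707| = 2707; area = 2707/2; answer 2707/2
Part III: W2 = 2707/2; threaded value p + q = 2709; d = 5; total draws C(20,6) = 38760; complement C(15,6) = 5005; favorable 38760 - 5005 = 33755; P = 6751/7752; answer 6751/7752

6751/7752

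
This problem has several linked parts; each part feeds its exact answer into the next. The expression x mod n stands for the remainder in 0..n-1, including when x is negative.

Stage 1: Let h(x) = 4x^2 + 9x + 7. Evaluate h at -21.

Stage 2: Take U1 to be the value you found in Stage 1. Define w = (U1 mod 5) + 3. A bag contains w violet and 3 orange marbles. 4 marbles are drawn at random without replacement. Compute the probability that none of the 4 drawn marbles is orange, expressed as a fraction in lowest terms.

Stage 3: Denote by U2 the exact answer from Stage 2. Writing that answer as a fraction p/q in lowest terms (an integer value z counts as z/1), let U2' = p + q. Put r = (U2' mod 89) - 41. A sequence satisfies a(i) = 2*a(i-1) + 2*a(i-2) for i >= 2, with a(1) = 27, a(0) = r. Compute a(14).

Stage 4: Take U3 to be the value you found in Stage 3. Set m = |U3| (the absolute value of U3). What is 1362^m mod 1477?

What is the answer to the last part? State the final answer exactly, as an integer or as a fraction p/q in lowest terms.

688

Stage 1: 4*(-21)^2 + 9*(-21)^1 + 7 = (1764) + (-189) + (7) = 1582; answer 1582
Stage 2: U1 = 1582; w = 5; total draws C(8,4) = 70; favorable C(5,4) = 5; P = 1/14; answer 1/14
Stage 3: U2 = 1/14; threaded value p + q = 15; r = -26; a(2) = 2*(27) + 2*(-26) = 2; iterating: a(2)=2, a(3)=58, a(4)=120, a(5)=356, a(6)=952, a(7)=2616, a(8)=7136, a(9)=19504, a(10)=53280, a(11)=145568, a(12)=397696, a(13)=1086528, a(14)=2968448; answer 2968448
Stage 4: U3 = 2968448; m = 2968448; squarings mod 1477: 1362^1=1362, 1362^2=1409, 1362^4=193, 1362^8=324, 1362^16=109, 1362^32=65, 1362^64=1271, 1362^128=1080, 1362^256=1047, 1362^512=275, 1362^1024=298, 1362^2048=184, 1362^4096=1362, 1362^8192=1409, 1362^16384=193, 1362^32768=324, 1362^65536=109, 1362^131072=65, 1362^262144=1271, 1362^524288=1080, 1362^1048576=1047, 1362^2097152=275; 1362^2968448 = 1362^128 * 1362^256 * 1362^512 * 1362^2048 * 1362^16384 * 1362^65536 * 1362^262144 * 1362^524288 * 1362^2097152 = 688 (mod 1477); answer 688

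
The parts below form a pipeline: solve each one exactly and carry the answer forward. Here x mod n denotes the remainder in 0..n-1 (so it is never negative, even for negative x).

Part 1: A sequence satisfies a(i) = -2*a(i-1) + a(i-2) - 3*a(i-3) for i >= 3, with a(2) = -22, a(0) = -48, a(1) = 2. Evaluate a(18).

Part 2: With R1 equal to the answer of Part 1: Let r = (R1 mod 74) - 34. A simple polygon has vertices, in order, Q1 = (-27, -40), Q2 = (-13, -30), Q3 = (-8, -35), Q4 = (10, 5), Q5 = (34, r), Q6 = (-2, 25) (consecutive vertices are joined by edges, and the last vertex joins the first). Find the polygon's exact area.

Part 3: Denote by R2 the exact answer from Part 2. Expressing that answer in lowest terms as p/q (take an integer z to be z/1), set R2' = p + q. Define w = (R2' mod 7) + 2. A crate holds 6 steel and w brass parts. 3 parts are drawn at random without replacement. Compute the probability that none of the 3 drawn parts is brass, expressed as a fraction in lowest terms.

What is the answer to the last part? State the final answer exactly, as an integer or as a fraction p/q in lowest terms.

4/33

Part 1: a(3) = -2*(-22) + 1*(2) - 3*(-48) = 190; iterating: a(3)=190, a(4)=-408, a(5)=1072, a(6)=-3122, a(7)=8540, a(8)=-23418, a(9)=64742, a(10)=-178522, a(11)=492040, a(12)=-1356828, a(13)=3741262, a(14)=-10315472, a(15)=28442690, a(16)=-78424638, a(17)=216238382, a(18)=-596229472; answer -596229472
Part 2: R1 = -596229472; r = 38; cross terms: (-27*-30 - -13*-40)=290, (-13*-35 - -8*-30)=215, (-8*5 - 10*-35)=310, (10*38 - 34*5)=210, (34*25 - -2*38)=926, (-2*-40 - -27*25)=755; twice the area = |2706| = 2706; area = 1353; answer 1353
Part 3: R2 = 1353; threaded value p + q = 1354; w = 5; total draws C(11,3) = 165; favorable C(6,3) = 20; P = 4/33; answer 4/33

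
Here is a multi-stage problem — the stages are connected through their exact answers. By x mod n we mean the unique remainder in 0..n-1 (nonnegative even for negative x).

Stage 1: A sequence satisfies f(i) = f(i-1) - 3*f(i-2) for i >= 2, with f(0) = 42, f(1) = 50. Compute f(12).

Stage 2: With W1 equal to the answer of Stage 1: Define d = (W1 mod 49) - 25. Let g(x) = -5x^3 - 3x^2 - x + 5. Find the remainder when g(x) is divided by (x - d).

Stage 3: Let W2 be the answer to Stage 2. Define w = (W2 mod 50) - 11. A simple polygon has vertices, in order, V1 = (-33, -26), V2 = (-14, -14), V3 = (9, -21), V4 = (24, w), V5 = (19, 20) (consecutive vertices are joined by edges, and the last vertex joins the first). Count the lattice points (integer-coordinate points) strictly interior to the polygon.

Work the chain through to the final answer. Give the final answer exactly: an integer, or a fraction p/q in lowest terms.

Stage 1: f(2) = 1*(50) - 3*(42) = -76; iterating: f(2)=-76, f(3)=-226, f(4)=2, f(5)=680, f(6)=674, f(7)=-1366, f(8)=-3388, f(9)=710, f(10)=10874, f(11)=8744, f(12)=-23878; answer -23878
Stage 2: W1 = -23878; d = 9; remainder = value at the root: -5*(9)^3 - 3*(9)^2 - 1*(9)^1 + 5 = (-3645) + (-243) + (-9) + (5) = -3892; answer -3892
Stage 3: W2 = -3892; w = -3; cross terms: (-33*-14 - -14*-26)=98, (-14*-21 - 9*-14)=420, (9*-3 - 24*-21)=477, (24*20 - 19*-3)=537, (19*-26 - -33*20)=166; twice the area = |1698| = 1698; area = 849; boundary points = 1 + 1 + 3 + 1 + 2 = 8; strictly interior points = area - boundary/2 + 1 = 846; answer 846

846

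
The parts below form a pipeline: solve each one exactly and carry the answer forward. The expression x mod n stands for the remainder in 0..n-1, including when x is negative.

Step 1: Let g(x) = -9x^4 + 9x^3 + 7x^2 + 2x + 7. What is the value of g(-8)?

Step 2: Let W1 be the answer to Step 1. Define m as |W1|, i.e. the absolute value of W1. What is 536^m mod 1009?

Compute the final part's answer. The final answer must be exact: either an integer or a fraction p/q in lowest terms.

Step 1: -9*(-8)^4 + 9*(-8)^3 + 7*(-8)^2 + 2*(-8)^1 + 7 = (-36864) + (-4608) + (448) + (-16) + (7) = -41033; answer -41033
Step 2: W1 = -41033; m = 41033; squarings mod 1009: 536^1=536, 536^2=740, 536^4=722, 536^8=640, 536^16=955, 536^32=898, 536^64=213, 536^128=973, 536^256=287, 536^512=640, 536^1024=955, 536^2048=898, 536^4096=213, 536^8192=973, 536^16384=287, 536^32768=640; 536^41033 = 536^1 * 536^8 * 536^64 * 536^8192 * 536^32768 = 934 (mod 1009); answer 934

934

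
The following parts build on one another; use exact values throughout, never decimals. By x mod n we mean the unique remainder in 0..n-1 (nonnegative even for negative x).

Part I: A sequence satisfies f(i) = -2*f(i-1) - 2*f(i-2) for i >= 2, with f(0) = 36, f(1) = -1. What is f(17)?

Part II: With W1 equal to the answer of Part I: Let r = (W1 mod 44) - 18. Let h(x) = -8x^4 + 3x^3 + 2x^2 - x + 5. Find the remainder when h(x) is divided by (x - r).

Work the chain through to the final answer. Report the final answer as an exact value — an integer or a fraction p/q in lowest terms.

-82785

Part I: f(2) = -2*(-1) - 2*(36) = -70; iterating: f(2)=-70, f(3)=142, f(4)=-144, f(5)=4, f(6)=280, f(7)=-568, f(8)=576, f(9)=-16, f(10)=-1120, f(11)=2272, f(12)=-2304, f(13)=64, f(14)=4480, f(15)=-9088, f(16)=9216, f(17)=-256; answer -256
Part II: W1 = -256; r = -10; remainder = value at the root: -8*(-10)^4 + 3*(-10)^3 + 2*(-10)^2 - 1*(-10)^1 + 5 = (-80000) + (-3000) + (200) + (10) + (5) = -82785; answer -82785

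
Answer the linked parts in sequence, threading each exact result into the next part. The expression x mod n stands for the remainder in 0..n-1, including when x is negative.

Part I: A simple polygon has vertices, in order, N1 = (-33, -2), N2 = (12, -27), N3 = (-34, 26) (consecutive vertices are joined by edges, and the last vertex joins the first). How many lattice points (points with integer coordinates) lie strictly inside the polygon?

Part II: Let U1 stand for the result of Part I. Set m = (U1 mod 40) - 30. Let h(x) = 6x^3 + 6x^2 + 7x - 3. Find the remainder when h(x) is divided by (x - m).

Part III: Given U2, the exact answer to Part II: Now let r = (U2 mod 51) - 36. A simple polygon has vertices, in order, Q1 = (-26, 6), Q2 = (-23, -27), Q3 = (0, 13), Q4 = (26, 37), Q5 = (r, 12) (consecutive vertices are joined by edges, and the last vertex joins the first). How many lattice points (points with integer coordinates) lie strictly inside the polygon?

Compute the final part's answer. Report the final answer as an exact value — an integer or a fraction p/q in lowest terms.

736

Part I: cross terms: (-33*-27 - 12*-2)=915, (12*26 - -34*-27)=-606, (-34*-2 - -33*26)=926; twice the area = |1235| = 1235; area = 1235/2; boundary points = 5 + 1 + 1 = 7; strictly interior points = area - boundary/2 + 1 = 615; answer 615
Part II: U1 = 615; m = -15; remainder = value at the root: 6*(-15)^3 + 6*(-15)^2 + 7*(-15)^1 - 3 = (-20250) + (1350) + (-105) + (-3) = -19008; answer -19008
Part III: U2 = -19008; r = -21; cross terms: (-26*-27 - -23*6)=840, (-23*13 - 0*-27)=-299, (0*37 - 26*13)=-338, (26*12 - -21*37)=1089, (-21*6 - -26*12)=186; twice the area = |1478| = 1478; area = 739; boundary points = 3 + 1 + 2 + 1 + 1 = 8; strictly interior points = area - boundary/2 + 1 = 736; answer 736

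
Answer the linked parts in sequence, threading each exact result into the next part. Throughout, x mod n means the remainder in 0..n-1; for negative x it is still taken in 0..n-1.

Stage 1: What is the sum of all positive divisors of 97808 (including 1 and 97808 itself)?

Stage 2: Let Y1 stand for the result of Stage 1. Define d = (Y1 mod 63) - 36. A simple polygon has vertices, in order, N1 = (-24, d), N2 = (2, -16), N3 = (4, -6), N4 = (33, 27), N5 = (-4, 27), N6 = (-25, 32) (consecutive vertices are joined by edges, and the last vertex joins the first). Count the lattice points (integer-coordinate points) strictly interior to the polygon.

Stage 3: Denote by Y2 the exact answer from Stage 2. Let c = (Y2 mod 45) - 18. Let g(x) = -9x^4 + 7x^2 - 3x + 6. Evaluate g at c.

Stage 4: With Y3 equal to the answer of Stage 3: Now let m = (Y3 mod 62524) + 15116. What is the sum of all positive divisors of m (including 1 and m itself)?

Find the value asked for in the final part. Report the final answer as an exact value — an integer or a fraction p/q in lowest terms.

72212

Stage 1: 97808 = 2^4 * 6113; sigma = (1 + 2 + 4 + 8 + 16) * (1 + 6113) = 31 * 6114 = 189534; answer 189534
Stage 2: Y1 = 189534; d = -6; cross terms: (-24*-16 - 2*-6)=396, (2*-6 - 4*-16)=52, (4*27 - 33*-6)=306, (33*27 - -4*27)=999, (-4*32 - -25*27)=547, (-25*-6 - -24*32)=918; twice the area = |3218| = 3218; area = 1609; boundary points = 2 + 2 + 1 + 37 + 1 + 1 = 44; strictly interior points = area - boundary/2 + 1 = 1588; answer 1588
Stage 3: Y2 = 1588; c = -5; -9*(-5)^4 + 7*(-5)^2 - 3*(-5)^1 + 6 = (-5625) + (175) + (15) + (6) = -5429; answer -5429
Stage 4: Y3 = -5429; m = 72211; 72211 is prime, so its only divisors are 1 and 72211; sigma = 1 + 72211 = 72212; answer 72212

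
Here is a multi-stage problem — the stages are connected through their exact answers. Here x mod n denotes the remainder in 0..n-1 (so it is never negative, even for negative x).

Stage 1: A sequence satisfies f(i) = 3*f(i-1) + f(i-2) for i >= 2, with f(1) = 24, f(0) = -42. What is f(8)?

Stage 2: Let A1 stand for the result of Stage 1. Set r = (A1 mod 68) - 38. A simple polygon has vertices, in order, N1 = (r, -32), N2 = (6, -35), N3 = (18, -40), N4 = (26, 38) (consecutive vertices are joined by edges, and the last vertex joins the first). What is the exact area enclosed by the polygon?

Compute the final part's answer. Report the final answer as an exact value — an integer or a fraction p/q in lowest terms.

Stage 1: f(2) = 3*(24) + 1*(-42) = 30; iterating: f(2)=30, f(3)=114, f(4)=372, f(5)=1230, f(6)=4062, f(7)=13416, f(8)=44310; answer 44310
Stage 2: A1 = 44310; r = 4; cross terms: (4*-35 - 6*-32)=52, (6*-40 - 18*-35)=390, (18*38 - 26*-40)=1724, (26*-32 - 4*38)=-984; twice the area = |1182| = 1182; area = 591; answer 591

591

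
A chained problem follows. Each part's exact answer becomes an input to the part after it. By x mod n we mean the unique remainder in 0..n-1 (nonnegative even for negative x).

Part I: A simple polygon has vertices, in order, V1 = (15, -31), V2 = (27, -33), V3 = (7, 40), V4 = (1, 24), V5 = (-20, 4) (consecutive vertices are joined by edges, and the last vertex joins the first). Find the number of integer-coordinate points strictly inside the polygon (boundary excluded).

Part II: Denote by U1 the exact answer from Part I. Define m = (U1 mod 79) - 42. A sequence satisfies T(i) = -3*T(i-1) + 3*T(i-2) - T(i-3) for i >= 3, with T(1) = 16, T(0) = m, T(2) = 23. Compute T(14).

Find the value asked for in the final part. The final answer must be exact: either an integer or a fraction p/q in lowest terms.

97901459

Part I: cross terms: (15*-33 - 27*-31)=342, (27*40 - 7*-33)=1311, (7*24 - 1*40)=128, (1*4 - -20*24)=484, (-20*-31 - 15*4)=560; twice the area = |2825| = 2825; area = 2825/2; boundary points = 2 + 1 + 2 + 1 + 35 = 41; strictly interior points = area - boundary/2 + 1 = 1393; answer 1393
Part II: U1 = 1393; m = 8; T(3) = -3*(23) + 3*(16) - 1*(8) = -29; iterating: T(3)=-29, T(4)=140, T(5)=-530, T(6)=2039, T(7)=-7847, T(8)=30188, T(9)=-116144, T(10)=446843, T(11)=-1719149, T(12)=6614120, T(13)=-25446650, T(14)=97901459; answer 97901459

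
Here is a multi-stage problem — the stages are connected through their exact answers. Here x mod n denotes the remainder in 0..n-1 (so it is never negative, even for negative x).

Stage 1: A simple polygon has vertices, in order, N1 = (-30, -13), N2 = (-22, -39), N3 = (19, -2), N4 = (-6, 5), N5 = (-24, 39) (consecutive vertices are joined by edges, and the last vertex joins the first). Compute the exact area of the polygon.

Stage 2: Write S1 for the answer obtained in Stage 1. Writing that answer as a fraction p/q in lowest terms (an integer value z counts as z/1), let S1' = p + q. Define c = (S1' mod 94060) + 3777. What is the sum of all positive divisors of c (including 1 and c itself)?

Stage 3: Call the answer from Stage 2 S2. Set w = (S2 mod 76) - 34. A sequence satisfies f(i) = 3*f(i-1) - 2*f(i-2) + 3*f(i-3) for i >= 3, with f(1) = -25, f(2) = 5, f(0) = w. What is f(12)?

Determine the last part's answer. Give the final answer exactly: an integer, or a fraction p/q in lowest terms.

-44965

Stage 1: cross terms: (-30*-39 - -22*-13)=884, (-22*-2 - 19*-39)=785, (19*5 - -6*-2)=83, (-6*39 - -24*5)=-114, (-24*-13 - -30*39)=1482; twice the area = |3120| = 3120; area = 1560; answer 1560
Stage 2: S1 = 1560; threaded value p + q = 1561; c = 5338; 5338 = 2 * 17 * 157; sigma = (1 + 2) * (1 + 17) * (1 + 157) = 3 * 18 * 158 = 8532; answer 8532
Stage 3: S2 = 8532; w = -14; f(3) = 3*(5) - 2*(-25) + 3*(-14) = 23; iterating: f(3)=23, f(4)=-16, f(5)=-79, f(6)=-136, f(7)=-298, f(8)=-859, f(9)=-2389, f(10)=-6343, f(11)=-16828, f(12)=-44965; answer -44965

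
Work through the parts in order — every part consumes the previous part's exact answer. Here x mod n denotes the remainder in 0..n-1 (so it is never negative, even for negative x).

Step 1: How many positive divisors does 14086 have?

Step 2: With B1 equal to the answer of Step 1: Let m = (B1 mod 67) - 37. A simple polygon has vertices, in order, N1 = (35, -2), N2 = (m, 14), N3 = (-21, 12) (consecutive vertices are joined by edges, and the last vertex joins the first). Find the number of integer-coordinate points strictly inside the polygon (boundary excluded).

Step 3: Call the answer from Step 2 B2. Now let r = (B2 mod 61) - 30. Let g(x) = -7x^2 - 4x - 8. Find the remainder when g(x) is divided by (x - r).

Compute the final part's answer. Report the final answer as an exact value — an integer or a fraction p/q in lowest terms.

Step 1: 14086 = 2 * 7043; number of divisors = (1+1) * (1+1) = 4; answer 4
Step 2: B1 = 4; m = -33; cross terms: (35*14 - -33*-2)=424, (-33*12 - -21*14)=-102, (-21*-2 - 35*12)=-378; twice the area = |-56| = 56; area = 28; boundary points = 4 + 2 + 14 = 20; strictly interior points = area - boundary/2 + 1 = 19; answer 19
Step 3: B2 = 19; r = -11; remainder = value at the root: -7*(-11)^2 - 4*(-11)^1 - 8 = (-847) + (44) + (-8) = -811; answer -811

-811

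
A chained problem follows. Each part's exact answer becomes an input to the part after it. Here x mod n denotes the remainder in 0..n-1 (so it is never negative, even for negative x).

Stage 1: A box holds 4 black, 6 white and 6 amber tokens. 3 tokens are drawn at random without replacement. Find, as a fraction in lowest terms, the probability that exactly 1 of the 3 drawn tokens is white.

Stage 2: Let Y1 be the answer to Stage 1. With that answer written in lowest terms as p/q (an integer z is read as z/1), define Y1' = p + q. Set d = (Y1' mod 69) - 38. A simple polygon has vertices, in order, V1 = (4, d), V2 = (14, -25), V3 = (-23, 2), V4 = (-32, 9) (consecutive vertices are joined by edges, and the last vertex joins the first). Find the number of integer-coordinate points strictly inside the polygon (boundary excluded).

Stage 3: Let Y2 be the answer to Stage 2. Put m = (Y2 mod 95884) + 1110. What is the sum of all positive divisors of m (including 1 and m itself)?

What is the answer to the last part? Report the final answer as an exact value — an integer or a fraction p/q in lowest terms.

1320

Stage 1: total draws C(16,3) = 560; favorable C(6,1)*C(10,2) = 270; P = 27/56; answer 27/56
Stage 2: Y1 = 27/56; threaded value p + q = 83; d = -24; cross terms: (4*-25 - 14*-24)=236, (14*2 - -23*-25)=-547, (-23*9 - -32*2)=-143, (-32*-24 - 4*9)=732; twice the area = |278| = 278; area = 139; boundary points = 1 + 1 + 1 + 3 = 6; strictly interior points = area - boundary/2 + 1 = 137; answer 137
Stage 3: Y2 = 137; m = 1247; 1247 = 29 * 43; sigma = (1 + 29) * (1 + 43) = 30 * 44 = 1320; answer 1320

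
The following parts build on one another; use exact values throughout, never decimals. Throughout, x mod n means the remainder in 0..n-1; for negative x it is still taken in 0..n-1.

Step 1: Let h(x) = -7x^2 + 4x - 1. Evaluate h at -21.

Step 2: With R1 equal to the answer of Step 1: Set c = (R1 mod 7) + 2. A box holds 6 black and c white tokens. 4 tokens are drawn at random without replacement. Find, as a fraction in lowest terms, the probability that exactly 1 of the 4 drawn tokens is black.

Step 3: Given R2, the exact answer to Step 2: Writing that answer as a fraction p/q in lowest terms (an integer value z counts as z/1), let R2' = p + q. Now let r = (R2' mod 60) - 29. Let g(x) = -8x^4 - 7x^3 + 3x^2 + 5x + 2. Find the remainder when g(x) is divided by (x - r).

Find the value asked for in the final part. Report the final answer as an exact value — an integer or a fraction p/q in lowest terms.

-798100

Step 1: -7*(-21)^2 + 4*(-21)^1 - 1 = (-3087) + (-84) + (-1) = -3172; answer -3172
Step 2: R1 = -3172; c = 8; total draws C(14,4) = 1001; favorable C(6,1)*C(8,3) = 336; P = 48/143; answer 48/143
Step 3: R2 = 48/143; threaded value p + q = 191; r = -18; remainder = value at the root: -8*(-18)^4 - 7*(-18)^3 + 3*(-18)^2 + 5*(-18)^1 + 2 = (-839808) + (40824) + (972) + (-90) + (2) = -798100; answer -798100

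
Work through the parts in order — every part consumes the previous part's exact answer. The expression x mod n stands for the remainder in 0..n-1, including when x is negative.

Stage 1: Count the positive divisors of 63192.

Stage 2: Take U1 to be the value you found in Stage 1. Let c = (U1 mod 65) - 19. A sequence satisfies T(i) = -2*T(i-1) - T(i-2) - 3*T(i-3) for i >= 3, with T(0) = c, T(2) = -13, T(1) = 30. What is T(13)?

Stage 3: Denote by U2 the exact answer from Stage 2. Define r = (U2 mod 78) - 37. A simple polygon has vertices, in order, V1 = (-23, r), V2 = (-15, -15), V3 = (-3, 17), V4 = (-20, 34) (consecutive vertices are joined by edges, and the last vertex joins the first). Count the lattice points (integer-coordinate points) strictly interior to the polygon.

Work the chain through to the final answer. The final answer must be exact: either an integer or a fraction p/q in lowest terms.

584

Stage 1: 63192 = 2^3 * 3 * 2633; number of divisors = (3+1) * (1+1) * (1+1) = 16; answer 16
Stage 2: U1 = 16; c = -3; T(3) = -2*(-13) - 1*(30) - 3*(-3) = 5; iterating: T(3)=5, T(4)=-87, T(5)=208, T(6)=-344, T(7)=741, T(8)=-1762, T(9)=3815, T(10)=-8091, T(11)=17653, T(12)=-38660, T(13)=83940; answer 83940
Stage 3: U2 = 83940; r = -25; cross terms: (-23*-15 - -15*-25)=-30, (-15*17 - -3*-15)=-300, (-3*34 - -20*17)=238, (-20*-25 - -23*34)=1282; twice the area = |1190| = 1190; area = 595; boundary points = 2 + 4 + 17 + 1 = 24; strictly interior points = area - boundary/2 + 1 = 584; answer 584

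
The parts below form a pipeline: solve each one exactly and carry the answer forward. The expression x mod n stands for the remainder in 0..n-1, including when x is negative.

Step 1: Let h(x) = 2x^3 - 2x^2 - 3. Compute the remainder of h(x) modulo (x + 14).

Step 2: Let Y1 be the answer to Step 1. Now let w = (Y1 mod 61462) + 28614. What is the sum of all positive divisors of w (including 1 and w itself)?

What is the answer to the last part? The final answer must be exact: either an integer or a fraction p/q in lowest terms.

Step 1: remainder = value at the root: 2*(-14)^3 - 2*(-14)^2 - 3 = (-5488) + (-392) + (-3) = -5883; answer -5883
Step 2: Y1 = -5883; w = 84193; 84193 = 59 * 1427; sigma = (1 + 59) * (1 + 1427) = 60 * 1428 = 85680; answer 85680

85680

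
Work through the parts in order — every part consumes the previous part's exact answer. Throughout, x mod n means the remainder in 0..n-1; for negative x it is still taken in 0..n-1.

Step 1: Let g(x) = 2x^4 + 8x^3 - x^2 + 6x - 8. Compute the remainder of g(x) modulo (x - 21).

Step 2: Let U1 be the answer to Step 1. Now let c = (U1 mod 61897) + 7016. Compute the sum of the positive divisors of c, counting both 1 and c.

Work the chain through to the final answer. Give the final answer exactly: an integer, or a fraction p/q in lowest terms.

73656

Step 1: remainder = value at the root: 2*(21)^4 + 8*(21)^3 - 1*(21)^2 + 6*(21)^1 - 8 = (388962) + (74088) + (-441) + (126) + (-8) = 462727; answer 462727
Step 2: U1 = 462727; c = 36464; 36464 = 2^4 * 43 * 53; sigma = (1 + 2 + 4 + 8 + 16) * (1 + 43) * (1 + 53) = 31 * 44 * 54 = 73656; answer 73656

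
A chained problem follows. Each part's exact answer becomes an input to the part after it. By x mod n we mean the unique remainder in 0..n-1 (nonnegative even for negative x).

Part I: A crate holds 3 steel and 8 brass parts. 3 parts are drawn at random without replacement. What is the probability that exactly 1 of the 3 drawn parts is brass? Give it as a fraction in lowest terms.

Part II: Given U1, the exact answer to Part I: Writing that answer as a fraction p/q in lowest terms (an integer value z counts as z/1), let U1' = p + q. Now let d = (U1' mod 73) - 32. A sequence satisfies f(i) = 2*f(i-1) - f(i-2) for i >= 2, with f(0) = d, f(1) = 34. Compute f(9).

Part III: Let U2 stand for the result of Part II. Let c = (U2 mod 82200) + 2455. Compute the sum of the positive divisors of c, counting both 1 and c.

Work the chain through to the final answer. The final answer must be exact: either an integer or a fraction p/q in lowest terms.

Part I: total draws C(11,3) = 165; favorable C(8,1)*C(3,2) = 24; P = 8/55; answer 8/55
Part II: U1 = 8/55; threaded value p + q = 63; d = 31; f(2) = 2*(34) - 1*(31) = 37; iterating: f(2)=37, f(3)=40, f(4)=43, f(5)=46, f(6)=49, f(7)=52, f(8)=55, f(9)=58; answer 58
Part III: U2 = 58; c = 2513; 2513 = 7 * 359; sigma = (1 + 7) * (1 + 359) = 8 * 360 = 2880; answer 2880

2880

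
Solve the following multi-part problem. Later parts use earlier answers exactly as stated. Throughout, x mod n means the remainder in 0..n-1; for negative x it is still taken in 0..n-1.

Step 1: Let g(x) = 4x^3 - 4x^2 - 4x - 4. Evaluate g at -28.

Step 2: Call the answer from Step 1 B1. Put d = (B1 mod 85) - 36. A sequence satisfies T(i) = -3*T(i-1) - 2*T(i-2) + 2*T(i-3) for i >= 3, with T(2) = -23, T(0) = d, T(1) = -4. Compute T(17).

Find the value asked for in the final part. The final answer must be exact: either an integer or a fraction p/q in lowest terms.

Step 1: 4*(-28)^3 - 4*(-28)^2 - 4*(-28)^1 - 4 = (-87808) + (-3136) + (112) + (-4) = -90836; answer -90836
Step 2: B1 = -90836; d = -7; T(3) = -3*(-23) - 2*(-4) + 2*(-7) = 63; iterating: T(3)=63, T(4)=-151, T(5)=281, T(6)=-415, T(7)=381, T(8)=249, T(9)=-2339, T(10)=7281, T(11)=-16667, T(12)=30761, T(13)=-44387, T(14)=38305, T(15)=35381, T(16)=-271527, T(17)=820429; answer 820429

820429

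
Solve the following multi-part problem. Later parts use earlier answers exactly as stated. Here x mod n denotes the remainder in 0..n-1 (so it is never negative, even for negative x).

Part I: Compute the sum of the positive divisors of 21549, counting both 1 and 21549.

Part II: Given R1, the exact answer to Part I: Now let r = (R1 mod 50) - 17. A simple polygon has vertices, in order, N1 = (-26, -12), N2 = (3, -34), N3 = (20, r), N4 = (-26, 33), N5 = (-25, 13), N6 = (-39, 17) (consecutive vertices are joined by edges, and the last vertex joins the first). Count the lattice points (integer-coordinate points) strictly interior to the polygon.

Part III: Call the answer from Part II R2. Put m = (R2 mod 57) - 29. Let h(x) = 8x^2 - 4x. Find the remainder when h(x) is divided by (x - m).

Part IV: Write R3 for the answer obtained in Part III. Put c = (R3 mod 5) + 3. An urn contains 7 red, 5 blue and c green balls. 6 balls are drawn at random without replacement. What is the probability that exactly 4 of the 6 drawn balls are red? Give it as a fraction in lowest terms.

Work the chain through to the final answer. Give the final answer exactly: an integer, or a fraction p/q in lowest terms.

55/646

Part I: 21549 = 3 * 11 * 653; sigma = (1 + 3) * (1 + 11) * (1 + 653) = 4 * 12 * 654 = 31392; answer 31392
Part II: R1 = 31392; r = 25; cross terms: (-26*-34 - 3*-12)=920, (3*25 - 20*-34)=755, (20*33 - -26*25)=1310, (-26*13 - -25*33)=487, (-25*17 - -39*13)=82, (-39*-12 - -26*17)=910; twice the area = |4464| = 4464; area = 2232; boundary points = 1 + 1 + 2 + 1 + 2 + 1 = 8; strictly interior points = area - boundary/2 + 1 = 2229; answer 2229
Part III: R2 = 2229; m = -23; remainder = value at the root: 8*(-23)^2 - 4*(-23)^1 = (4232) + (92) = 4324; answer 4324
Part IV: R3 = 4324; c = 7; total draws C(19,6) = 27132; favorable C(7,4)*C(12,2) = 2310; P = 55/646; answer 55/646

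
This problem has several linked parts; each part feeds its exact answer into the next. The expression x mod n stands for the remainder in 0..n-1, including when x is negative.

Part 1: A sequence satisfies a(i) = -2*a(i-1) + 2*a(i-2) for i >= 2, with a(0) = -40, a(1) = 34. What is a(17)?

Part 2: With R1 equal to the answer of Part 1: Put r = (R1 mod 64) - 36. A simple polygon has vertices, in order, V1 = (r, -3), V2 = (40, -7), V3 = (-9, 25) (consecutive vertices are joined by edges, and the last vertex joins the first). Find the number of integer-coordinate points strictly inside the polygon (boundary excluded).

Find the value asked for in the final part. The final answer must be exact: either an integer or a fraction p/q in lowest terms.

1116

Part 1: a(2) = -2*(34) + 2*(-40) = -148; iterating: a(2)=-148, a(3)=364, a(4)=-1024, a(5)=2776, a(6)=-7600, a(7)=20752, a(8)=-56704, a(9)=154912, a(10)=-423232, a(11)=1156288, a(12)=-3159040, a(13)=8630656, a(14)=-23579392, a(15)=64420096, a(16)=-175998976, a(17)=480838144; answer 480838144
Part 2: R1 = 480838144; r = -36; cross terms: (-36*-7 - 40*-3)=372, (40*25 - -9*-7)=937, (-9*-3 - -36*25)=927; twice the area = |2236| = 2236; area = 1118; boundary points = 4 + 1 + 1 = 6; strictly interior points = area - boundary/2 + 1 = 1116; answer 1116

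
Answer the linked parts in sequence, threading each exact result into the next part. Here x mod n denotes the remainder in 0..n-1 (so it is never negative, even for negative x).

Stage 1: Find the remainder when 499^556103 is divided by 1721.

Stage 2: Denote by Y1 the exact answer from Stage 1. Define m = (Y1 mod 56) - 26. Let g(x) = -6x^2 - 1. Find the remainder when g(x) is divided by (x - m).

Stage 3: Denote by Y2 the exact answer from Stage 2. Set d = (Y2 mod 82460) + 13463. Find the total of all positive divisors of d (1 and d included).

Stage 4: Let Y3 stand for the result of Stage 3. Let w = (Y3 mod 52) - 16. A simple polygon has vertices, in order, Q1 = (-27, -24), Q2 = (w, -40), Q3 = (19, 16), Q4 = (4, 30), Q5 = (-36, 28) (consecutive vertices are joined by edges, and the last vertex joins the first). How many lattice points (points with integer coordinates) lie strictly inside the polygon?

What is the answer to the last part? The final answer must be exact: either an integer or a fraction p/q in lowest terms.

Stage 1: squarings mod 1721: 499^1=499, 499^2=1177, 499^4=1645, 499^8=613, 499^16=591, 499^32=1639, 499^64=1561, 499^128=1506, 499^256=1479, 499^512=50, 499^1024=779, 499^2048=1049, 499^4096=682, 499^8192=454, 499^16384=1317, 499^32768=1442, 499^65536=396, 499^131072=205, 499^262144=721, 499^524288=99; 499^556103 = 499^1 * 499^2 * 499^4 * 499^64 * 499^1024 * 499^2048 * 499^4096 * 499^8192 * 499^16384 * 499^524288 = 1192 (mod 1721); answer 1192
Stage 2: Y1 = 1192; m = -10; remainder = value at the root: -6*(-10)^2 - 1 = (-600) + (-1) = -601; answer -601
Stage 3: Y2 = -601; d = 95322; 95322 = 2 * 3 * 15887; sigma = (1 + 2) * (1 + 3) * (1 + 15887) = 3 * 4 * 15888 = 190656; answer 190656
Stage 4: Y3 = 190656; w = 8; cross terms: (-27*-40 - 8*-24)=1272, (8*16 - 19*-40)=888, (19*30 - 4*16)=506, (4*28 - -36*30)=1192, (-36*-24 - -27*28)=1620; twice the area = |5478| = 5478; area = 2739; boundary points = 1 + 1 + 1 + 2 + 1 = 6; strictly interior points = area - boundary/2 + 1 = 2737; answer 2737

2737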